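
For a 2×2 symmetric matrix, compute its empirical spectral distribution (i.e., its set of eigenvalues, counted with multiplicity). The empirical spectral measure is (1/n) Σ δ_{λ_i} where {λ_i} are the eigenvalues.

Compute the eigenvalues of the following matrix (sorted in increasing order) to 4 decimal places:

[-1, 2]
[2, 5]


Since M is real symmetric, both eigenvalues are real; they are the roots of det(λI − M) = λ² − (tr M) λ + det M.
tr M = -1 + 5 = 4.
det M = (-1)·5 − 2² = -5 − 4 = -9.
Characteristic polynomial: λ² − 4λ − 9 = 0.
Discriminant Δ = (tr M)² − 4·det M = 16 − (-36) = 52; √Δ = 7.211103.
λ = (tr M ± √Δ)/2 = (4 ± 7.211103)/2, giving (tr M − √Δ)/2 = -1.6056 and (tr M + √Δ)/2 = 5.6056.

Eigenvalues sorted in increasing order: [-1.6056, 5.6056].


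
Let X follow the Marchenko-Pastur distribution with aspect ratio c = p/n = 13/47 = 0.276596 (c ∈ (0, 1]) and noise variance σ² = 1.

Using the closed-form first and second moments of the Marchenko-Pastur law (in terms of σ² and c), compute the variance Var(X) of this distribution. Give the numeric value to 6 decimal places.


Recall the MP moments m_1 = E[X] = σ² and m_2 = E[X²] = σ⁴ (1 + c).
m_1 = E[X] = σ² = 1, so m_1² = 1.
m_2 = E[X²] = σ⁴ (1 + c) = 1 · (1 + 0.276596) = 1 · 1.276596 = 1.276596.
(Note m_2 − m_1² simplifies to c · σ⁴ = 0.276596 · 1.)

Var(X) = m_2 − m_1² = 1.276596 − 1 = 0.276596.


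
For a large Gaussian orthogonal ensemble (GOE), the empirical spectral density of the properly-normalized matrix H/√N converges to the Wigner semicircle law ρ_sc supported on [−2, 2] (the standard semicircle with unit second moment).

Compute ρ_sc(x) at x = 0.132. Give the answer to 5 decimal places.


ρ_sc(x) = (1/(2π)) √(4 − x²). With x = 0.132:
  4 − x² = 4 − (0.132)² = 4 − 0.017424 = 3.982576.
  √(4 − x²) = 1.995639.
  1/(2π) = 0.159155.
  ρ_sc(0.132) = 0.159155 · 1.995639 = 0.317616.

Rounded to 5 decimal places: ρ_sc(0.132) ≈ 0.31762.


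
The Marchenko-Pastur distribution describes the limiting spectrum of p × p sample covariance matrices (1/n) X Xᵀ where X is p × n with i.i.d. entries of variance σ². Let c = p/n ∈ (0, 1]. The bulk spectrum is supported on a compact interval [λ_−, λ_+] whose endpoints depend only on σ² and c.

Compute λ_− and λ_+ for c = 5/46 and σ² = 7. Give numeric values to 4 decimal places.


c = 5/46 = 0.108696; √c = 0.329690.
λ_− = σ² (1 − √c)² = 7 · (1 − 0.329690)² = 7 · (0.670310)² = 3.145206.
λ_+ = σ² (1 + √c)² = 7 · (1 + 0.329690)² = 7 · (1.329690)² = 12.376533.

Rounded to 4 decimal places: λ_− ≈ 3.1452, λ_+ ≈ 12.3765.


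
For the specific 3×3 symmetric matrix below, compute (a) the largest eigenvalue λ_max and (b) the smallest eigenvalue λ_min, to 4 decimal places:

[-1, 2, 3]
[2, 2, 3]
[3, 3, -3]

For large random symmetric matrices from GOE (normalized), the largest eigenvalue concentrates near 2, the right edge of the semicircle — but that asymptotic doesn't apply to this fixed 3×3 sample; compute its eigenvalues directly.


Since M is real symmetric, all three eigenvalues are real; they are the roots of det(λI − M) = λ³ − (tr M) λ² + s λ − det M, where s is the sum of the principal 2×2 minors.
tr M = -1 + 2 + (-3) = -2.
s = ((-1)·2 − 2²) + ((-1)·(-3) − 3²) + (2·(-3) − 3²) = -6 + (-6) + (-15) = -27.
det M (expand along row 1) = (-1)·(-15) − 2·(-15) + 3·0 = 45.
Characteristic polynomial: λ³ + 2λ² − 27λ − 45 = 0.
Substitute λ = y + (tr M)/3 = y − 0.666667 to remove the quadratic term: y³ + p·y + q = 0 with p = s − (tr M)²/3 = -28.333333 and q = −2(tr M)³/27 + (tr M)·s/3 − det M = -26.407407.
Three real roots ⇒ use the trigonometric (Viète) form: r = 2√(−p/3) = 6.146363, φ = arccos(3q/(p·r)) = arccos(0.454916) = 1.098519 rad.
y_k = r·cos(φ/3 − 2πk/3) for k = 0, 1, 2 gives y = 5.738887, -0.963605, -4.775281.
λ_k = y_k − 0.666667 gives λ = 5.0722, -1.6303, -5.4419 (check: the sum is -2.0000 = tr M).

Hence λ_max = 5.0722 and λ_min = -5.4419.


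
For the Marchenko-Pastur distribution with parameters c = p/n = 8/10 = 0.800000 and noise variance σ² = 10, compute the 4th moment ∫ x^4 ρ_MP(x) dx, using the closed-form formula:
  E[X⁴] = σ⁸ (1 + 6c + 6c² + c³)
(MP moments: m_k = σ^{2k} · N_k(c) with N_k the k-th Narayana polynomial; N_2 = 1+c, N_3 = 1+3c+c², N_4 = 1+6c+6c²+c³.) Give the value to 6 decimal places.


E[X⁴] = σ⁸ (1 + 6c + 6c² + c³) (fourth MP moment). With σ² = 10 (so σ⁸ = 10000) and c = 8/10 = 0.800000: E[X⁴] = 10000 · (1 + 6·0.800000 + 6·(0.800000)² + (0.800000)³) = 10000 · 10.152000.

So E[X^4] = 101520.000000.


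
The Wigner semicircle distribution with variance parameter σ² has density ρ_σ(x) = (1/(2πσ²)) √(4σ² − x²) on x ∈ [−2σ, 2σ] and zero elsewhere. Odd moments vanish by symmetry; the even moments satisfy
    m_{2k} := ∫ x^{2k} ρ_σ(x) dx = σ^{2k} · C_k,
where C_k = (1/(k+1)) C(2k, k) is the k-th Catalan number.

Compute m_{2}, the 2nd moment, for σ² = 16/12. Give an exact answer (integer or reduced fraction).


By the scaled semicircle moment identity, m_{2k} = σ^{2k} · C_k with k = 1.
C_1 = (1/(k+1)) · C(2k, k) = (1/2) · C(2, 1) = (1/2) · 2 = 1.
σ^{2k} = (σ²)^k = (16/12)^1 = 4/3.

Therefore m_{2} = σ^{2} · C_1 = (4/3) · 1 = 4/3.


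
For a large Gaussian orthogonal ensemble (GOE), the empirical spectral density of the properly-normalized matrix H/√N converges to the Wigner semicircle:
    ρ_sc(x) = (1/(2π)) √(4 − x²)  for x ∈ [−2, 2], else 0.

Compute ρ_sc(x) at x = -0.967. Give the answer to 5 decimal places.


ρ_sc(x) = (1/(2π)) √(4 − x²). With x = -0.967:
  4 − x² = 4 − (-0.967)² = 4 − 0.935089 = 3.064911.
  √(4 − x²) = 1.750689.
  1/(2π) = 0.159155.
  ρ_sc(-0.967) = 0.159155 · 1.750689 = 0.278631.

Rounded to 5 decimal places: ρ_sc(-0.967) ≈ 0.27863.


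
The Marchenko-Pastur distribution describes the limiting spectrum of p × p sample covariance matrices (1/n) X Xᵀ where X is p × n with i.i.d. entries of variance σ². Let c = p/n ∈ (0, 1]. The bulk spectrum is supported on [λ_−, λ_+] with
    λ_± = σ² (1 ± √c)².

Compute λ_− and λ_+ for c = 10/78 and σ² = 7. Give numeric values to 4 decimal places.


c = 10/78 = 0.128205; √c = 0.358057.
λ_− = σ² (1 − √c)² = 7 · (1 − 0.358057)² = 7 · (0.641943)² = 2.884632.
λ_+ = σ² (1 + √c)² = 7 · (1 + 0.358057)² = 7 · (1.358057)² = 12.910240.

Rounded to 4 decimal places: λ_− ≈ 2.8846, λ_+ ≈ 12.9102.


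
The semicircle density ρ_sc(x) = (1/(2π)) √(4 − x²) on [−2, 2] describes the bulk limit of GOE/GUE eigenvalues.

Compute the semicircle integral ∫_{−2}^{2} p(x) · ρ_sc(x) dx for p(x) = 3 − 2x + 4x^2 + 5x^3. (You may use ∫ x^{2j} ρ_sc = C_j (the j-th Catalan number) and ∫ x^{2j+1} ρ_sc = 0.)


Write p(x) = Σ a_i x^i, split into monomials and integrate each against ρ_sc separately.
Using ∫ x^{2j} ρ_sc = C_j = (1/(j+1)) C(2j, j) (Catalan numbers) and ∫ x^{2j+1} ρ_sc = 0 (odd monomials vanish by symmetry):
  i = 0 (even): a_0 · C_{0} = 3 · 1 = 3
  i = 1 (odd): ∫ x^1 ρ_sc = 0 (vanishes)
  i = 2 (even): a_2 · C_{1} = 4 · 1 = 4
  i = 3 (odd): ∫ x^3 ρ_sc = 0 (vanishes)

Summing the contributions: ∫_{−2}^{2} p(x) ρ_sc(x) dx = 3 + 4 = 7.


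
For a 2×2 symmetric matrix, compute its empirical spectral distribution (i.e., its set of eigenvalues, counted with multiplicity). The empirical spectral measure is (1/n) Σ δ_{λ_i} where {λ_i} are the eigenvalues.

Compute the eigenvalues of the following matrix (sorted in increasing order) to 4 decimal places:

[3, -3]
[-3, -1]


Since M is real symmetric, both eigenvalues are real; they are the roots of det(λI − M) = λ² − (tr M) λ + det M.
tr M = 3 + (-1) = 2.
det M = 3·(-1) − (-3)² = -3 − 9 = -12.
Characteristic polynomial: λ² − 2λ − 12 = 0.
Discriminant Δ = (tr M)² − 4·det M = 4 − (-48) = 52; √Δ = 7.211103.
λ = (tr M ± √Δ)/2 = (2 ± 7.211103)/2, giving (tr M − √Δ)/2 = -2.6056 and (tr M + √Δ)/2 = 4.6056.

Eigenvalues sorted in increasing order: [-2.6056, 4.6056].


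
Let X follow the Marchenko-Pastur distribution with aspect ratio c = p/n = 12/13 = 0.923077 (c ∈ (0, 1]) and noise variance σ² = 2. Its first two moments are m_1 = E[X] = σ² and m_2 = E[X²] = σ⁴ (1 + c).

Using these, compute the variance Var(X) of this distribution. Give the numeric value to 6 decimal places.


m_1 = E[X] = σ² = 2, so m_1² = 4.
m_2 = E[X²] = σ⁴ (1 + c) = 4 · (1 + 0.923077) = 4 · 1.923077 = 7.692308.
(Note m_2 − m_1² simplifies to c · σ⁴ = 0.923077 · 4.)

Var(X) = m_2 − m_1² = 7.692308 − 4 = 3.692308.


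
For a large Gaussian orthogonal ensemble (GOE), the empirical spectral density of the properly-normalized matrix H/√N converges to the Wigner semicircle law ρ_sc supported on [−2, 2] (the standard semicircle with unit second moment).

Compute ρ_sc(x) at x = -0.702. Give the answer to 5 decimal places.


ρ_sc(x) = (1/(2π)) √(4 − x²). With x = -0.702:
  4 − x² = 4 − (-0.702)² = 4 − 0.492804 = 3.507196.
  √(4 − x²) = 1.872751.
  1/(2π) = 0.159155.
  ρ_sc(-0.702) = 0.159155 · 1.872751 = 0.298058.

Rounded to 5 decimal places: ρ_sc(-0.702) ≈ 0.29806.


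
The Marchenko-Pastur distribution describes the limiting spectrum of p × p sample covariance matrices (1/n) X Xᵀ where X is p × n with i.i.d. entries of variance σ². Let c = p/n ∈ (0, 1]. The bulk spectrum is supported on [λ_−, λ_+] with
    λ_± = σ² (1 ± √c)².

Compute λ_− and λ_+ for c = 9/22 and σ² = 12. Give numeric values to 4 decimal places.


c = 9/22 = 0.409091; √c = 0.639602.
λ_− = σ² (1 − √c)² = 12 · (1 − 0.639602)² = 12 · (0.360398)² = 1.558639.
λ_+ = σ² (1 + √c)² = 12 · (1 + 0.639602)² = 12 · (1.639602)² = 32.259542.

Rounded to 4 decimal places: λ_− ≈ 1.5586, λ_+ ≈ 32.2595.


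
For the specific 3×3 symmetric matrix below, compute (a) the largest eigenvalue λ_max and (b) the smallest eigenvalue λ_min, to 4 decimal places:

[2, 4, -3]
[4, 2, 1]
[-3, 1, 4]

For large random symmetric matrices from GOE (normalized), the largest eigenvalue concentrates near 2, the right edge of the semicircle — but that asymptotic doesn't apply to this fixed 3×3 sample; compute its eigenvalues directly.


Since M is real symmetric, all three eigenvalues are real; they are the roots of det(λI − M) = λ³ − (tr M) λ² + s λ − det M, where s is the sum of the principal 2×2 minors.
tr M = 2 + 2 + 4 = 8.
s = (2·2 − 4²) + (2·4 − (-3)²) + (2·4 − 1²) = -12 + (-1) + 7 = -6.
det M (expand along row 1) = 2·7 − 4·19 + (-3)·10 = -92.
Characteristic polynomial: λ³ − 8λ² − 6λ + 92 = 0.
Substitute λ = y + (tr M)/3 = y + 2.666667 to remove the quadratic term: y³ + p·y + q = 0 with p = s − (tr M)²/3 = -27.333333 and q = −2(tr M)³/27 + (tr M)·s/3 − det M = 38.074074.
Three real roots ⇒ use the trigonometric (Viète) form: r = 2√(−p/3) = 6.036923, φ = arccos(3q/(p·r)) = arccos(-0.692217) = 2.335353 rad.
y_k = r·cos(φ/3 − 2πk/3) for k = 0, 1, 2 gives y = 4.298302, 1.521923, -5.820225.
λ_k = y_k + 2.666667 gives λ = 6.9650, 4.1886, -3.1536 (check: the sum is 8.0000 = tr M).

Hence λ_max = 6.9650 and λ_min = -3.1536.


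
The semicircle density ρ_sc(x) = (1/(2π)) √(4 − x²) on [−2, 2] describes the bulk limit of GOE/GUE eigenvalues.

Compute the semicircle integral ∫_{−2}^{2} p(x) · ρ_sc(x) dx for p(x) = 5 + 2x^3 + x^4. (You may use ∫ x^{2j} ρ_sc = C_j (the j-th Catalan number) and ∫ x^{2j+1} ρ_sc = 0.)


Write p(x) = Σ a_i x^i, split into monomials and integrate each against ρ_sc separately.
Using ∫ x^{2j} ρ_sc = C_j = (1/(j+1)) C(2j, j) (Catalan numbers) and ∫ x^{2j+1} ρ_sc = 0 (odd monomials vanish by symmetry):
  i = 0 (even): a_0 · C_{0} = 5 · 1 = 5
  i = 3 (odd): ∫ x^3 ρ_sc = 0 (vanishes)
  i = 4 (even): a_4 · C_{2} = 1 · 2 = 2

Summing the contributions: ∫_{−2}^{2} p(x) ρ_sc(x) dx = 5 + 2 = 7.


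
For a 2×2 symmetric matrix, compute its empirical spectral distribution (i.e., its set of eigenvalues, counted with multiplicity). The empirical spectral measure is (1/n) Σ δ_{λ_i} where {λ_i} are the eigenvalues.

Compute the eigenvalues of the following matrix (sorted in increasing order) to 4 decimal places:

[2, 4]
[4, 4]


Since M is real symmetric, both eigenvalues are real; they are the roots of det(λI − M) = λ² − (tr M) λ + det M.
tr M = 2 + 4 = 6.
det M = 2·4 − 4² = 8 − 16 = -8.
Characteristic polynomial: λ² − 6λ − 8 = 0.
Discriminant Δ = (tr M)² − 4·det M = 36 − (-32) = 68; √Δ = 8.246211.
λ = (tr M ± √Δ)/2 = (6 ± 8.246211)/2, giving (tr M − √Δ)/2 = -1.1231 and (tr M + √Δ)/2 = 7.1231.

Eigenvalues sorted in increasing order: [-1.1231, 7.1231].


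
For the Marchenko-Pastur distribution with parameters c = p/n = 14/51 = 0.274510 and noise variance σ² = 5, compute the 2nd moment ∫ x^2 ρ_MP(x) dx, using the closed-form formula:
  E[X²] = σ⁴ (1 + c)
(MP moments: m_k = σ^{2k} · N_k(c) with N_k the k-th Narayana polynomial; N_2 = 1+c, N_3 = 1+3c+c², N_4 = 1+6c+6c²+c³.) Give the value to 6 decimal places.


E[X²] = σ⁴ (1 + c) (second MP moment). With σ² = 5 (so σ⁴ = 25) and c = 14/51 = 0.274510: E[X²] = 25 · (1 + 0.274510) = 25 · 1.274510.

So E[X^2] = 31.862745.


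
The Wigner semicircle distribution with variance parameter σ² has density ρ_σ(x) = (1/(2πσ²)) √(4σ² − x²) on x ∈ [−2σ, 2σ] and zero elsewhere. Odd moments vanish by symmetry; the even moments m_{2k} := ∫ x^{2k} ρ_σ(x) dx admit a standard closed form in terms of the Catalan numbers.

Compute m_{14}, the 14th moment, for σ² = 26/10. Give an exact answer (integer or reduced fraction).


By the scaled semicircle moment identity, m_{2k} = σ^{2k} · C_k with k = 7.
C_7 = (1/(k+1)) · C(2k, k) = (1/8) · C(14, 7) = (1/8) · 3432 = 429.
σ^{2k} = (σ²)^k = (26/10)^7 = 62748517/78125.

Therefore m_{14} = σ^{14} · C_7 = (62748517/78125) · 429 = 26919113793/78125.


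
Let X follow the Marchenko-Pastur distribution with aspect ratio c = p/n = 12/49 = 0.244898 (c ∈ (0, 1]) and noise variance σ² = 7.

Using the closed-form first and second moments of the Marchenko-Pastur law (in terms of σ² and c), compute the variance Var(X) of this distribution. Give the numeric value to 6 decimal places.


Recall the MP moments m_1 = E[X] = σ² and m_2 = E[X²] = σ⁴ (1 + c).
m_1 = E[X] = σ² = 7, so m_1² = 49.
m_2 = E[X²] = σ⁴ (1 + c) = 49 · (1 + 0.244898) = 49 · 1.244898 = 61.000000.
(Note m_2 − m_1² simplifies to c · σ⁴ = 0.244898 · 49.)

Var(X) = m_2 − m_1² = 61.000000 − 49 = 12.000000.


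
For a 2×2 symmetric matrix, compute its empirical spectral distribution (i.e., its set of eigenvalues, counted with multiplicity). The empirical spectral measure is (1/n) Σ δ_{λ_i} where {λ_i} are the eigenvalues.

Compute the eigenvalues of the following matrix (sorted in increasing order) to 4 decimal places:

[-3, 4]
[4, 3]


Since M is real symmetric, both eigenvalues are real; they are the roots of det(λI − M) = λ² − (tr M) λ + det M.
tr M = -3 + 3 = 0.
det M = (-3)·3 − 4² = -9 − 16 = -25.
Characteristic polynomial: λ² − 25 = 0.
Discriminant Δ = (tr M)² − 4·det M = 0 − (-100) = 100; √Δ = 10.000000.
λ = (tr M ± √Δ)/2 = (0 ± 10.000000)/2, giving (tr M − √Δ)/2 = -5.0000 and (tr M + √Δ)/2 = 5.0000.

Eigenvalues sorted in increasing order: [-5.0000, 5.0000].


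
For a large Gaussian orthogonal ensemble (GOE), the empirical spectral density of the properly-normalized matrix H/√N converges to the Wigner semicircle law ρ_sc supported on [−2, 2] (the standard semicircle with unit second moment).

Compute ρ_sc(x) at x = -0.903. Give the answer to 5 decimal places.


ρ_sc(x) = (1/(2π)) √(4 − x²). With x = -0.903:
  4 − x² = 4 − (-0.903)² = 4 − 0.815409 = 3.184591.
  √(4 − x²) = 1.784542.
  1/(2π) = 0.159155.
  ρ_sc(-0.903) = 0.159155 · 1.784542 = 0.284019.

Rounded to 5 decimal places: ρ_sc(-0.903) ≈ 0.28402.


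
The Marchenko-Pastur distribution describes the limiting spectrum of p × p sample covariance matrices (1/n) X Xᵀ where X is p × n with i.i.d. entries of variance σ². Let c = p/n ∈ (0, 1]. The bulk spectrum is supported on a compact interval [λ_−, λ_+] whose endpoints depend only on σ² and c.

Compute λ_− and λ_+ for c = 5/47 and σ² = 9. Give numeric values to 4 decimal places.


c = 5/47 = 0.106383; √c = 0.326164.
λ_− = σ² (1 − √c)² = 9 · (1 − 0.326164)² = 9 · (0.673836)² = 4.086494.
λ_+ = σ² (1 + √c)² = 9 · (1 + 0.326164)² = 9 · (1.326164)² = 15.828399.

Rounded to 4 decimal places: λ_− ≈ 4.0865, λ_+ ≈ 15.8284.


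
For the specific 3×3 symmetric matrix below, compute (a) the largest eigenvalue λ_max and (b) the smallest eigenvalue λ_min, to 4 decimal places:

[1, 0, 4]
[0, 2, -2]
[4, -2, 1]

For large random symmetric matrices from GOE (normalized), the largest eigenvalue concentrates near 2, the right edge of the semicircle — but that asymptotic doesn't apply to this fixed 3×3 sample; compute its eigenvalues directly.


Since M is real symmetric, all three eigenvalues are real; they are the roots of det(λI − M) = λ³ − (tr M) λ² + s λ − det M, where s is the sum of the principal 2×2 minors.
tr M = 1 + 2 + 1 = 4.
s = (1·2 − 0²) + (1·1 − 4²) + (2·1 − (-2)²) = 2 + (-15) + (-2) = -15.
det M (expand along row 1) = 1·(-2) − 0·8 + 4·(-8) = -34.
Characteristic polynomial: λ³ − 4λ² − 15λ + 34 = 0.
Substitute λ = y + (tr M)/3 = y + 1.333333 to remove the quadratic term: y³ + p·y + q = 0 with p = s − (tr M)²/3 = -20.333333 and q = −2(tr M)³/27 + (tr M)·s/3 − det M = 9.259259.
Three real roots ⇒ use the trigonometric (Viète) form: r = 2√(−p/3) = 5.206833, φ = arccos(3q/(p·r)) = arccos(-0.262371) = 1.836274 rad.
y_k = r·cos(φ/3 − 2πk/3) for k = 0, 1, 2 gives y = 4.261523, 0.460166, -4.721688.
λ_k = y_k + 1.333333 gives λ = 5.5949, 1.7935, -3.3884 (check: the sum is 4.0000 = tr M).

Hence λ_max = 5.5949 and λ_min = -3.3884.


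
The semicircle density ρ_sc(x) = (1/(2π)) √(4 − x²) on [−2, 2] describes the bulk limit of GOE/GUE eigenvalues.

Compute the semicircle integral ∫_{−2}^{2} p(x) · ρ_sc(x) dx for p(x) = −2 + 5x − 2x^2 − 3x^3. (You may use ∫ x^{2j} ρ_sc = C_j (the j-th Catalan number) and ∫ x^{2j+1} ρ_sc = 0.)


Write p(x) = Σ a_i x^i, split into monomials and integrate each against ρ_sc separately.
Using ∫ x^{2j} ρ_sc = C_j = (1/(j+1)) C(2j, j) (Catalan numbers) and ∫ x^{2j+1} ρ_sc = 0 (odd monomials vanish by symmetry):
  i = 0 (even): a_0 · C_{0} = -2 · 1 = -2
  i = 1 (odd): ∫ x^1 ρ_sc = 0 (vanishes)
  i = 2 (even): a_2 · C_{1} = -2 · 1 = -2
  i = 3 (odd): ∫ x^3 ρ_sc = 0 (vanishes)

Summing the contributions: ∫_{−2}^{2} p(x) ρ_sc(x) dx = (-2) + (-2) = -4.


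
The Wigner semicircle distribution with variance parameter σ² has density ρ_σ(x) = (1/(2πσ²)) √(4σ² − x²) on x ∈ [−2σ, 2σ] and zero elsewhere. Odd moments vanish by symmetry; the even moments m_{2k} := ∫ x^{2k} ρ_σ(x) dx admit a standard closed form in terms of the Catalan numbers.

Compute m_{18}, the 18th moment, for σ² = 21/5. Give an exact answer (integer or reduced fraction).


By the scaled semicircle moment identity, m_{2k} = σ^{2k} · C_k with k = 9.
C_9 = (1/(k+1)) · C(2k, k) = (1/10) · C(18, 9) = (1/10) · 48620 = 4862.
σ^{2k} = (σ²)^k = (21/5)^9 = 794280046581/1953125.

Therefore m_{18} = σ^{18} · C_9 = (794280046581/1953125) · 4862 = 3861789586476822/1953125.


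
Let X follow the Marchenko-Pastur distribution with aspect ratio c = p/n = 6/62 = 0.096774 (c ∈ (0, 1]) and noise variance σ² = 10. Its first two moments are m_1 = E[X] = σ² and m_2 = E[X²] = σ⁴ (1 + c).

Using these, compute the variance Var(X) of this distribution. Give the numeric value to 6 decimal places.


m_1 = E[X] = σ² = 10, so m_1² = 100.
m_2 = E[X²] = σ⁴ (1 + c) = 100 · (1 + 0.096774) = 100 · 1.096774 = 109.677419.
(Note m_2 − m_1² simplifies to c · σ⁴ = 0.096774 · 100.)

Var(X) = m_2 − m_1² = 109.677419 − 100 = 9.677419.


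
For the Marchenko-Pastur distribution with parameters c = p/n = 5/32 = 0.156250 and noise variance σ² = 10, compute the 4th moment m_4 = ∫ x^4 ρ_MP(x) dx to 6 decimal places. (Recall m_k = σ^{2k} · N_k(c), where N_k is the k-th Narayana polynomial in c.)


E[X⁴] = σ⁸ (1 + 6c + 6c² + c³) (fourth MP moment). With σ² = 10 (so σ⁸ = 10000) and c = 5/32 = 0.156250: E[X⁴] = 10000 · (1 + 6·0.156250 + 6·(0.156250)² + (0.156250)³) = 10000 · 2.087799.

So E[X^4] = 20877.990723.


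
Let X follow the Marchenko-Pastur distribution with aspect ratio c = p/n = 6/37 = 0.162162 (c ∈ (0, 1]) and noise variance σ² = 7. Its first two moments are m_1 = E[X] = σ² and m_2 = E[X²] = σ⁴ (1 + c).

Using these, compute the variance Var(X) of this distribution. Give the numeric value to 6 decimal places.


m_1 = E[X] = σ² = 7, so m_1² = 49.
m_2 = E[X²] = σ⁴ (1 + c) = 49 · (1 + 0.162162) = 49 · 1.162162 = 56.945946.
(Note m_2 − m_1² simplifies to c · σ⁴ = 0.162162 · 49.)

Var(X) = m_2 − m_1² = 56.945946 − 49 = 7.945946.


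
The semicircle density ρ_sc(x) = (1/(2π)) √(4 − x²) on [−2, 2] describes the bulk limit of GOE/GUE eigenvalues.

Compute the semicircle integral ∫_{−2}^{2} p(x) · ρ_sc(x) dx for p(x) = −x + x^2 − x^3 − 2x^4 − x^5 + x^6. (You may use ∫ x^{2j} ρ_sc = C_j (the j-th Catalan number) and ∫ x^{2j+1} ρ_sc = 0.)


Write p(x) = Σ a_i x^i, split into monomials and integrate each against ρ_sc separately.
Using ∫ x^{2j} ρ_sc = C_j = (1/(j+1)) C(2j, j) (Catalan numbers) and ∫ x^{2j+1} ρ_sc = 0 (odd monomials vanish by symmetry):
  i = 1 (odd): ∫ x^1 ρ_sc = 0 (vanishes)
  i = 2 (even): a_2 · C_{1} = 1 · 1 = 1
  i = 3 (odd): ∫ x^3 ρ_sc = 0 (vanishes)
  i = 4 (even): a_4 · C_{2} = -2 · 2 = -4
  i = 5 (odd): ∫ x^5 ρ_sc = 0 (vanishes)
  i = 6 (even): a_6 · C_{3} = 1 · 5 = 5

Summing the contributions: ∫_{−2}^{2} p(x) ρ_sc(x) dx = 1 + (-4) + 5 = 2.


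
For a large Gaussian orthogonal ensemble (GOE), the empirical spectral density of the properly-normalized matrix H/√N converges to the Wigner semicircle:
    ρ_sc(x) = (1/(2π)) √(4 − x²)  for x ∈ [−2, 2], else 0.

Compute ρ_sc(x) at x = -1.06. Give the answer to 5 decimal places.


ρ_sc(x) = (1/(2π)) √(4 − x²). With x = -1.06:
  4 − x² = 4 − (-1.06)² = 4 − 1.123600 = 2.876400.
  √(4 − x²) = 1.695995.
  1/(2π) = 0.159155.
  ρ_sc(-1.06) = 0.159155 · 1.695995 = 0.269926.

Rounded to 5 decimal places: ρ_sc(-1.06) ≈ 0.26993.


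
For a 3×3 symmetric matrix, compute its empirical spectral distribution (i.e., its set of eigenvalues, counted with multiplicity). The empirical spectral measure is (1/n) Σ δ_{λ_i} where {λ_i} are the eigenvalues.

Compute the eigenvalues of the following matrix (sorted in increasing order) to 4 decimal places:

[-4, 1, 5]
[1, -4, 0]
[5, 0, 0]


Since M is real symmetric, all three eigenvalues are real; they are the roots of det(λI − M) = λ³ − (tr M) λ² + s λ − det M, where s is the sum of the principal 2×2 minors.
tr M = -4 + (-4) + 0 = -8.
s = ((-4)·(-4) − 1²) + ((-4)·0 − 5²) + ((-4)·0 − 0²) = 15 + (-25) + 0 = -10.
det M (expand along row 1) = (-4)·0 − 1·0 + 5·20 = 100.
Characteristic polynomial: λ³ + 8λ² − 10λ − 100 = 0.
Substitute λ = y + (tr M)/3 = y − 2.666667 to remove the quadratic term: y³ + p·y + q = 0 with p = s − (tr M)²/3 = -31.333333 and q = −2(tr M)³/27 + (tr M)·s/3 − det M = -35.407407.
Three real roots ⇒ use the trigonometric (Viète) form: r = 2√(−p/3) = 6.463573, φ = arccos(3q/(p·r)) = arccos(0.524489) = 1.018682 rad.
y_k = r·cos(φ/3 − 2πk/3) for k = 0, 1, 2 gives y = 6.094510, -1.182840, -4.911670.
λ_k = y_k − 2.666667 gives λ = 3.4278, -3.8495, -7.5783 (check: the sum is -8.0000 = tr M).

Eigenvalues sorted in increasing order: [-7.5783, -3.8495, 3.4278].


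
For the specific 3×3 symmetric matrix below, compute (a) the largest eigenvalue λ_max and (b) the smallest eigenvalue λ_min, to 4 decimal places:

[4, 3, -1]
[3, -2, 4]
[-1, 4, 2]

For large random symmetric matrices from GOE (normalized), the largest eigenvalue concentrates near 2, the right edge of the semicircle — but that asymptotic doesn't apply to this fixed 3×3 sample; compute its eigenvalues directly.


Since M is real symmetric, all three eigenvalues are real; they are the roots of det(λI − M) = λ³ − (tr M) λ² + s λ − det M, where s is the sum of the principal 2×2 minors.
tr M = 4 + (-2) + 2 = 4.
s = (4·(-2) − 3²) + (4·2 − (-1)²) + ((-2)·2 − 4²) = -17 + 7 + (-20) = -30.
det M (expand along row 1) = 4·(-20) − 3·10 + (-1)·10 = -120.
Characteristic polynomial: λ³ − 4λ² − 30λ + 120 = 0.
Substitute λ = y + (tr M)/3 = y + 1.333333 to remove the quadratic term: y³ + p·y + q = 0 with p = s − (tr M)²/3 = -35.333333 and q = −2(tr M)³/27 + (tr M)·s/3 − det M = 75.259259.
Three real roots ⇒ use the trigonometric (Viète) form: r = 2√(−p/3) = 6.863753, φ = arccos(3q/(p·r)) = arccos(-0.930968) = 2.767853 rad.
y_k = r·cos(φ/3 − 2πk/3) for k = 0, 1, 2 gives y = 4.143892, 2.666667, -6.810559.
λ_k = y_k + 1.333333 gives λ = 5.4772, 4.0000, -5.4772 (check: the sum is 4.0000 = tr M).

Hence λ_max = 5.4772 and λ_min = -5.4772.


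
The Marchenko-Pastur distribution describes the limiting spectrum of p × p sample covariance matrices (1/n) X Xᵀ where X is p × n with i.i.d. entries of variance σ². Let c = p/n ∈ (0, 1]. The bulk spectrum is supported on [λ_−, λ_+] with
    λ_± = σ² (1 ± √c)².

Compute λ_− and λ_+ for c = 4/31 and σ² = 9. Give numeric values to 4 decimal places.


c = 4/31 = 0.129032; √c = 0.359211.
λ_− = σ² (1 − √c)² = 9 · (1 − 0.359211)² = 9 · (0.640789)² = 3.695499.
λ_+ = σ² (1 + √c)² = 9 · (1 + 0.359211)² = 9 · (1.359211)² = 16.627081.

Rounded to 4 decimal places: λ_− ≈ 3.6955, λ_+ ≈ 16.6271.


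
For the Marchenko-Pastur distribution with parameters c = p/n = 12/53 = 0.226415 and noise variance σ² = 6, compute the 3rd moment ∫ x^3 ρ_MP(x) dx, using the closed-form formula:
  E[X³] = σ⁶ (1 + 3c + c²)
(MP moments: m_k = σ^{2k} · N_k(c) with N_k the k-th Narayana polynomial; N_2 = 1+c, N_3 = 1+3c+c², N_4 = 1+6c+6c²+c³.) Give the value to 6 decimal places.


E[X³] = σ⁶ (1 + 3c + c²) (third MP moment). With σ² = 6 (so σ⁶ = 216) and c = 12/53 = 0.226415: E[X³] = 216 · (1 + 3·0.226415 + (0.226415)²) = 216 · 1.730509.

So E[X^3] = 373.789961.


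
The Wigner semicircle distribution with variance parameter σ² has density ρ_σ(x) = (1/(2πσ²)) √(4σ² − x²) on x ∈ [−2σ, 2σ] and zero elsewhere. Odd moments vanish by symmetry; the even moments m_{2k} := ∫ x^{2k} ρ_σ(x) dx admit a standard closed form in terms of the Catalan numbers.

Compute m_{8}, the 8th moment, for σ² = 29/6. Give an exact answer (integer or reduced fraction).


By the scaled semicircle moment identity, m_{2k} = σ^{2k} · C_k with k = 4.
C_4 = (1/(k+1)) · C(2k, k) = (1/5) · C(8, 4) = (1/5) · 70 = 14.
σ^{2k} = (σ²)^k = (29/6)^4 = 707281/1296.

Therefore m_{8} = σ^{8} · C_4 = (707281/1296) · 14 = 4950967/648.


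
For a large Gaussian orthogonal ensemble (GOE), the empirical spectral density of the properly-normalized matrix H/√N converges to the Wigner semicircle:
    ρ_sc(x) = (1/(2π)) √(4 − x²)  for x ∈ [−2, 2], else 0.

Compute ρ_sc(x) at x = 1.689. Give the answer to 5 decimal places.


ρ_sc(x) = (1/(2π)) √(4 − x²). With x = 1.689:
  4 − x² = 4 − (1.689)² = 4 − 2.852721 = 1.147279.
  √(4 − x²) = 1.071111.
  1/(2π) = 0.159155.
  ρ_sc(1.689) = 0.159155 · 1.071111 = 0.170473.

Rounded to 5 decimal places: ρ_sc(1.689) ≈ 0.17047.


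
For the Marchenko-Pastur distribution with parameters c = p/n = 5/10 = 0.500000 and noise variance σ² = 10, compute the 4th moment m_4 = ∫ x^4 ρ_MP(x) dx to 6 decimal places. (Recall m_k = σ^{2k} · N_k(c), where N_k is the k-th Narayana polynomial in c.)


E[X⁴] = σ⁸ (1 + 6c + 6c² + c³) (fourth MP moment). With σ² = 10 (so σ⁸ = 10000) and c = 5/10 = 0.500000: E[X⁴] = 10000 · (1 + 6·0.500000 + 6·(0.500000)² + (0.500000)³) = 10000 · 5.625000.

So E[X^4] = 56250.000000.


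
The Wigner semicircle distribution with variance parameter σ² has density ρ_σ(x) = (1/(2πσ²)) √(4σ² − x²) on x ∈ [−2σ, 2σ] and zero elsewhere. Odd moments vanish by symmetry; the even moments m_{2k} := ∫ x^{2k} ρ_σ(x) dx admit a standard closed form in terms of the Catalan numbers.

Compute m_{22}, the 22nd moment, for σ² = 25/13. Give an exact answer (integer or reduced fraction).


By the scaled semicircle moment identity, m_{2k} = σ^{2k} · C_k with k = 11.
C_11 = (1/(k+1)) · C(2k, k) = (1/12) · C(22, 11) = (1/12) · 705432 = 58786.
σ^{2k} = (σ²)^k = (25/13)^11 = 2384185791015625/1792160394037.

Therefore m_{22} = σ^{22} · C_11 = (2384185791015625/1792160394037) · 58786 = 10781288146972656250/137858491849.


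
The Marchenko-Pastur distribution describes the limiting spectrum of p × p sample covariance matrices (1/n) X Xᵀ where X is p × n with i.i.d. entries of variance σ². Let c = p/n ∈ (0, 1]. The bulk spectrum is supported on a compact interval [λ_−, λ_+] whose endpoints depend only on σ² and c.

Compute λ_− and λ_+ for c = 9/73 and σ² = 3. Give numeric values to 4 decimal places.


c = 9/73 = 0.123288; √c = 0.351123.
λ_− = σ² (1 − √c)² = 3 · (1 − 0.351123)² = 3 · (0.648877)² = 1.263122.
λ_+ = σ² (1 + √c)² = 3 · (1 + 0.351123)² = 3 · (1.351123)² = 5.476604.

Rounded to 4 decimal places: λ_− ≈ 1.2631, λ_+ ≈ 5.4766.


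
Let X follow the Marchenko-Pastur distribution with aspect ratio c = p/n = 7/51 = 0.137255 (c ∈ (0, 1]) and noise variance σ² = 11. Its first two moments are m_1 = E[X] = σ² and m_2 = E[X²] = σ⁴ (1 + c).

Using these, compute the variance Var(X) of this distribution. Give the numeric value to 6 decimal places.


m_1 = E[X] = σ² = 11, so m_1² = 121.
m_2 = E[X²] = σ⁴ (1 + c) = 121 · (1 + 0.137255) = 121 · 1.137255 = 137.607843.
(Note m_2 − m_1² simplifies to c · σ⁴ = 0.137255 · 121.)

Var(X) = m_2 − m_1² = 137.607843 − 121 = 16.607843.


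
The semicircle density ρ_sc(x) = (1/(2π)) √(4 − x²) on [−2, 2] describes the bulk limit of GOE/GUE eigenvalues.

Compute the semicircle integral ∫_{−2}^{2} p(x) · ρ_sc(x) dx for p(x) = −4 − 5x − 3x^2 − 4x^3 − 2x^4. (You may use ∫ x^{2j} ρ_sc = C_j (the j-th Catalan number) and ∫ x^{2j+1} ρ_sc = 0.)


Write p(x) = Σ a_i x^i, split into monomials and integrate each against ρ_sc separately.
Using ∫ x^{2j} ρ_sc = C_j = (1/(j+1)) C(2j, j) (Catalan numbers) and ∫ x^{2j+1} ρ_sc = 0 (odd monomials vanish by symmetry):
  i = 0 (even): a_0 · C_{0} = -4 · 1 = -4
  i = 1 (odd): ∫ x^1 ρ_sc = 0 (vanishes)
  i = 2 (even): a_2 · C_{1} = -3 · 1 = -3
  i = 3 (odd): ∫ x^3 ρ_sc = 0 (vanishes)
  i = 4 (even): a_4 · C_{2} = -2 · 2 = -4

Summing the contributions: ∫_{−2}^{2} p(x) ρ_sc(x) dx = (-4) + (-3) + (-4) = -11.


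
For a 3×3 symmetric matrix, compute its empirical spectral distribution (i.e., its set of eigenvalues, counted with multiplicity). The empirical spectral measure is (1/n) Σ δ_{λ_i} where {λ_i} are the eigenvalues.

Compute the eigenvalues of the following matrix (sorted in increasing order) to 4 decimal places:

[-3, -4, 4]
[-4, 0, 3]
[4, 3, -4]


Since M is real symmetric, all three eigenvalues are real; they are the roots of det(λI − M) = λ³ − (tr M) λ² + s λ − det M, where s is the sum of the principal 2×2 minors.
tr M = -3 + 0 + (-4) = -7.
s = ((-3)·0 − (-4)²) + ((-3)·(-4) − 4²) + (0·(-4) − 3²) = -16 + (-4) + (-9) = -29.
det M (expand along row 1) = (-3)·(-9) − (-4)·4 + 4·(-12) = -5.
Characteristic polynomial: λ³ + 7λ² − 29λ + 5 = 0.
Substitute λ = y + (tr M)/3 = y − 2.333333 to remove the quadratic term: y³ + p·y + q = 0 with p = s − (tr M)²/3 = -45.333333 and q = −2(tr M)³/27 + (tr M)·s/3 − det M = 98.074074.
Three real roots ⇒ use the trigonometric (Viète) form: r = 2√(−p/3) = 7.774603, φ = arccos(3q/(p·r)) = arccos(-0.834795) = 2.558556 rad.
y_k = r·cos(φ/3 − 2πk/3) for k = 0, 1, 2 gives y = 5.114428, 2.513812, -7.628240.
λ_k = y_k − 2.333333 gives λ = 2.7811, 0.1805, -9.9616 (check: the sum is -7.0000 = tr M).

Eigenvalues sorted in increasing order: [-9.9616, 0.1805, 2.7811].


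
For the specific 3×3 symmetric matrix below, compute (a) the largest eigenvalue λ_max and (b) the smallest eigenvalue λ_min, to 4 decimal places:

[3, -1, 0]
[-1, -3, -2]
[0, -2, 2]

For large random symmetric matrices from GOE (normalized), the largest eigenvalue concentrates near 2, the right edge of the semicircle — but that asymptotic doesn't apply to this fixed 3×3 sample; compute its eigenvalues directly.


Since M is real symmetric, all three eigenvalues are real; they are the roots of det(λI − M) = λ³ − (tr M) λ² + s λ − det M, where s is the sum of the principal 2×2 minors.
tr M = 3 + (-3) + 2 = 2.
s = (3·(-3) − (-1)²) + (3·2 − 0²) + ((-3)·2 − (-2)²) = -10 + 6 + (-10) = -14.
det M (expand along row 1) = 3·(-10) − (-1)·(-2) + 0·2 = -32.
Characteristic polynomial: λ³ − 2λ² − 14λ + 32 = 0.
Substitute λ = y + (tr M)/3 = y + 0.666667 to remove the quadratic term: y³ + p·y + q = 0 with p = s − (tr M)²/3 = -15.333333 and q = −2(tr M)³/27 + (tr M)·s/3 − det M = 22.074074.
Three real roots ⇒ use the trigonometric (Viète) form: r = 2√(−p/3) = 4.521553, φ = arccos(3q/(p·r)) = arccos(-0.955167) = 2.841021 rad.
y_k = r·cos(φ/3 − 2πk/3) for k = 0, 1, 2 gives y = 2.641107, 1.857771, -4.498878.
λ_k = y_k + 0.666667 gives λ = 3.3078, 2.5244, -3.8322 (check: the sum is 2.0000 = tr M).

Hence λ_max = 3.3078 and λ_min = -3.8322.


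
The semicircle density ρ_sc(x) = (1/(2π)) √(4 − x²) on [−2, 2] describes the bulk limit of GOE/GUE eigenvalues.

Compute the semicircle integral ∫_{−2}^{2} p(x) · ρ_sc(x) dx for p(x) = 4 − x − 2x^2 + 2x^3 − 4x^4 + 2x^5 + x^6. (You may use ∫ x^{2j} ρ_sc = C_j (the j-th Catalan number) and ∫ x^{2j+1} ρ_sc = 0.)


Write p(x) = Σ a_i x^i, split into monomials and integrate each against ρ_sc separately.
Using ∫ x^{2j} ρ_sc = C_j = (1/(j+1)) C(2j, j) (Catalan numbers) and ∫ x^{2j+1} ρ_sc = 0 (odd monomials vanish by symmetry):
  i = 0 (even): a_0 · C_{0} = 4 · 1 = 4
  i = 1 (odd): ∫ x^1 ρ_sc = 0 (vanishes)
  i = 2 (even): a_2 · C_{1} = -2 · 1 = -2
  i = 3 (odd): ∫ x^3 ρ_sc = 0 (vanishes)
  i = 4 (even): a_4 · C_{2} = -4 · 2 = -8
  i = 5 (odd): ∫ x^5 ρ_sc = 0 (vanishes)
  i = 6 (even): a_6 · C_{3} = 1 · 5 = 5

Summing the contributions: ∫_{−2}^{2} p(x) ρ_sc(x) dx = 4 + (-2) + (-8) + 5 = -1.


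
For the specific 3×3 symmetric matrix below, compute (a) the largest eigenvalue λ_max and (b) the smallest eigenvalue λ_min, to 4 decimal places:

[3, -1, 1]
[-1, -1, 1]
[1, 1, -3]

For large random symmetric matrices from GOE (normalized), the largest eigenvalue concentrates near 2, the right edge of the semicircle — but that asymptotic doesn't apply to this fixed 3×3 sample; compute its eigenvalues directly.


Since M is real symmetric, all three eigenvalues are real; they are the roots of det(λI − M) = λ³ − (tr M) λ² + s λ − det M, where s is the sum of the principal 2×2 minors.
tr M = 3 + (-1) + (-3) = -1.
s = (3·(-1) − (-1)²) + (3·(-3) − 1²) + ((-1)·(-3) − 1²) = -4 + (-10) + 2 = -12.
det M (expand along row 1) = 3·2 − (-1)·2 + 1·0 = 8.
Characteristic polynomial: λ³ + λ² − 12λ − 8 = 0.
Substitute λ = y + (tr M)/3 = y − 0.333333 to remove the quadratic term: y³ + p·y + q = 0 with p = s − (tr M)²/3 = -12.333333 and q = −2(tr M)³/27 + (tr M)·s/3 − det M = -3.925926.
Three real roots ⇒ use the trigonometric (Viète) form: r = 2√(−p/3) = 4.055175, φ = arccos(3q/(p·r)) = arccos(0.235490) = 1.333073 rad.
y_k = r·cos(φ/3 − 2πk/3) for k = 0, 1, 2 gives y = 3.661365, -0.321000, -3.340364.
λ_k = y_k − 0.333333 gives λ = 3.3280, -0.6543, -3.6737 (check: the sum is -1.0000 = tr M).

Hence λ_max = 3.3280 and λ_min = -3.6737.


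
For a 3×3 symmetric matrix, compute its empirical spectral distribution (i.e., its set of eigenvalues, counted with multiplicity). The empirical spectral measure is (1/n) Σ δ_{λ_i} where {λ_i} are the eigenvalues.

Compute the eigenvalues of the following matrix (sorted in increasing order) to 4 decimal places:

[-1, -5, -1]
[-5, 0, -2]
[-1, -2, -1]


Since M is real symmetric, all three eigenvalues are real; they are the roots of det(λI − M) = λ³ − (tr M) λ² + s λ − det M, where s is the sum of the principal 2×2 minors.
tr M = -1 + 0 + (-1) = -2.
s = ((-1)·0 − (-5)²) + ((-1)·(-1) − (-1)²) + (0·(-1) − (-2)²) = -25 + 0 + (-4) = -29.
det M (expand along row 1) = (-1)·(-4) − (-5)·3 + (-1)·10 = 9.
Characteristic polynomial: λ³ + 2λ² − 29λ − 9 = 0.
Substitute λ = y + (tr M)/3 = y − 0.666667 to remove the quadratic term: y³ + p·y + q = 0 with p = s − (tr M)²/3 = -30.333333 and q = −2(tr M)³/27 + (tr M)·s/3 − det M = 10.925926.
Three real roots ⇒ use the trigonometric (Viète) form: r = 2√(−p/3) = 6.359595, φ = arccos(3q/(p·r)) = arccos(-0.169914) = 1.741539 rad.
y_k = r·cos(φ/3 − 2πk/3) for k = 0, 1, 2 gives y = 5.317775, 0.361756, -5.679531.
λ_k = y_k − 0.666667 gives λ = 4.6511, -0.3049, -6.3462 (check: the sum is -2.0000 = tr M).

Eigenvalues sorted in increasing order: [-6.3462, -0.3049, 4.6511].


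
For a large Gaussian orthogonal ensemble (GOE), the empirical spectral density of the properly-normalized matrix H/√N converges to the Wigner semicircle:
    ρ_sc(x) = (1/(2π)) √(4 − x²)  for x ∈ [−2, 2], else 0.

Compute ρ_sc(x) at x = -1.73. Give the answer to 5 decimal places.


ρ_sc(x) = (1/(2π)) √(4 − x²). With x = -1.73:
  4 − x² = 4 − (-1.73)² = 4 − 2.992900 = 1.007100.
  √(4 − x²) = 1.003544.
  1/(2π) = 0.159155.
  ρ_sc(-1.73) = 0.159155 · 1.003544 = 0.159719.

Rounded to 5 decimal places: ρ_sc(-1.73) ≈ 0.15972.


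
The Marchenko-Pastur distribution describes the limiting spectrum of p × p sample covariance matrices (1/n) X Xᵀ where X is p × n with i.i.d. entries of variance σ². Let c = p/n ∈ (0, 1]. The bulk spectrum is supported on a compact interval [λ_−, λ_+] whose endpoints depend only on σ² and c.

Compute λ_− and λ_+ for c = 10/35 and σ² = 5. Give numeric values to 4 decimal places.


c = 10/35 = 0.285714; √c = 0.534522.
λ_− = σ² (1 − √c)² = 5 · (1 − 0.534522)² = 5 · (0.465478)² = 1.083347.
λ_+ = σ² (1 + √c)² = 5 · (1 + 0.534522)² = 5 · (1.534522)² = 11.773796.

Rounded to 4 decimal places: λ_− ≈ 1.0833, λ_+ ≈ 11.7738.


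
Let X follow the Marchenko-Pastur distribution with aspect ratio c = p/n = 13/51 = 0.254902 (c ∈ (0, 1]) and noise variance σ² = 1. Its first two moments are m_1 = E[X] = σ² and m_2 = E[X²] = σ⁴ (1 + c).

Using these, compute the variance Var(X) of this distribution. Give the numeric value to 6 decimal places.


m_1 = E[X] = σ² = 1, so m_1² = 1.
m_2 = E[X²] = σ⁴ (1 + c) = 1 · (1 + 0.254902) = 1 · 1.254902 = 1.254902.
(Note m_2 − m_1² simplifies to c · σ⁴ = 0.254902 · 1.)

Var(X) = m_2 − m_1² = 1.254902 − 1 = 0.254902.


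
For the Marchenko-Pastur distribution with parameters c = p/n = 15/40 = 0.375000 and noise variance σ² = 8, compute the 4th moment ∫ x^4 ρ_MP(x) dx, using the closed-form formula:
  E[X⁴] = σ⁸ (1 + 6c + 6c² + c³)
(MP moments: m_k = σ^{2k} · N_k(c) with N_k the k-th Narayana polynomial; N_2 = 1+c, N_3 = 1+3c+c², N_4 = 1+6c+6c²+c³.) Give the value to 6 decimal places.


E[X⁴] = σ⁸ (1 + 6c + 6c² + c³) (fourth MP moment). With σ² = 8 (so σ⁸ = 4096) and c = 15/40 = 0.375000: E[X⁴] = 4096 · (1 + 6·0.375000 + 6·(0.375000)² + (0.375000)³) = 4096 · 4.146484.

So E[X^4] = 16984.000000.
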